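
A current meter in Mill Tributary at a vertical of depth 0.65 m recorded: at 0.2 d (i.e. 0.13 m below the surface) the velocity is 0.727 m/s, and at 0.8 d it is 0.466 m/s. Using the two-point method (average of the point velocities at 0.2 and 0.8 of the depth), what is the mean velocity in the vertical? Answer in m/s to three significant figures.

v̄ = (0.727 + 0.466) / 2 = 0.5965 m/s

0.597 m/s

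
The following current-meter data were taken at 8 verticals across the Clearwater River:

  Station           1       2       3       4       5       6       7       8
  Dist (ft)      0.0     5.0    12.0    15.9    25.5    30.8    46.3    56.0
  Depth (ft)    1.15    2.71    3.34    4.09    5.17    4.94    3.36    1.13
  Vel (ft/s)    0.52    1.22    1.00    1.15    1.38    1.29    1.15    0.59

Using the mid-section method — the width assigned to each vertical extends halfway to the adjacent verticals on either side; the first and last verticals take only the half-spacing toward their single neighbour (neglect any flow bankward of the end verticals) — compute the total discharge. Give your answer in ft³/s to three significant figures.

243 ft³/s

w_1 = (5.0 − 0.0)/2 = 2.5 ft; q_1 = 0.52 × 1.15 × 2.5 = 1.495 ft³/s
w_2 = (12.0 − 0.0)/2 = 6 ft; q_2 = 1.22 × 2.71 × 6 = 19.84 ft³/s
w_3 = (15.9 − 5.0)/2 = 5.45 ft; q_3 = 1.00 × 3.34 × 5.45 = 18.20 ft³/s
w_4 = (25.5 − 12.0)/2 = 6.75 ft; q_4 = 1.15 × 4.09 × 6.75 = 31.75 ft³/s
w_5 = (30.8 − 15.9)/2 = 7.45 ft; q_5 = 1.38 × 5.17 × 7.45 = 53.15 ft³/s
w_6 = (46.3 − 25.5)/2 = 10.4 ft; q_6 = 1.29 × 4.94 × 10.4 = 66.28 ft³/s
w_7 = (56.0 − 30.8)/2 = 12.6 ft; q_7 = 1.15 × 3.36 × 12.6 = 48.69 ft³/s
w_8 = (56.0 − 46.3)/2 = 4.85 ft; q_8 = 0.59 × 1.13 × 4.85 = 3.233 ft³/s
Q = Σ qᵢ = 242.6 ft³/s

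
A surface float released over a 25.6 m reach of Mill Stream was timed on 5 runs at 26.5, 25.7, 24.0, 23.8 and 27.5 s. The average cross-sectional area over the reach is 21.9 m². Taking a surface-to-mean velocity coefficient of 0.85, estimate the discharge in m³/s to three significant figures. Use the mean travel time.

18.7 m³/s

t̄ = (26.5 + 25.7 + 24.0 + 23.8 + 27.5) / 5 = 25.5 s
v_surface = L / t̄ = 25.6 / 25.5 = 1.004 m/s
v_mean = 0.85 × 1.004 = 0.8533 m/s
Q = A × v_mean = 21.9 × 0.8533 = 18.69 m³/s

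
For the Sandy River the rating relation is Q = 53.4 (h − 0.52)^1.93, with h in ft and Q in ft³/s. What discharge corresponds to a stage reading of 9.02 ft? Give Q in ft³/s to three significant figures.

Q = 53.4 × (9.02 − 0.52)^1.93 = 53.4 × 8.5^1.93 = 3321 ft³/s

3320 ft³/s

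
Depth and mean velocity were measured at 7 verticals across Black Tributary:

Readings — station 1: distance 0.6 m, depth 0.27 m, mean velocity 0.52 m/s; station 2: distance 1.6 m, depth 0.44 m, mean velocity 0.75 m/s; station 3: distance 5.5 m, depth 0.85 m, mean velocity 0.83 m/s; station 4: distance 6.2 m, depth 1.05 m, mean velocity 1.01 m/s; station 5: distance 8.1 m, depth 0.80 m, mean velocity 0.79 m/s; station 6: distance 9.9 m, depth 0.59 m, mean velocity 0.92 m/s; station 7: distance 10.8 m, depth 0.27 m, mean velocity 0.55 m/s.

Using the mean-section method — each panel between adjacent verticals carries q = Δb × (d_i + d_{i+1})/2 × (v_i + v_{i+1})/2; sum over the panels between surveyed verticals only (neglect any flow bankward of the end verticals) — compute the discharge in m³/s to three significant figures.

Panel 1-2: Δb = 1 m, d̄ = (0.27+0.44)/2 = 0.355, v̄ = (0.52+0.75)/2 = 0.635 → q = 1×0.355×0.635 = 0.2254 m³/s
Panel 2-3: Δb = 3.9 m, d̄ = (0.44+0.85)/2 = 0.645, v̄ = (0.75+0.83)/2 = 0.79 → q = 3.9×0.645×0.79 = 1.987 m³/s
Panel 3-4: Δb = 0.7 m, d̄ = (0.85+1.05)/2 = 0.95, v̄ = (0.83+1.01)/2 = 0.92 → q = 0.7×0.95×0.92 = 0.6118 m³/s
Panel 4-5: Δb = 1.9 m, d̄ = (1.05+0.80)/2 = 0.925, v̄ = (1.01+0.79)/2 = 0.9 → q = 1.9×0.925×0.9 = 1.582 m³/s
Panel 5-6: Δb = 1.8 m, d̄ = (0.80+0.59)/2 = 0.695, v̄ = (0.79+0.92)/2 = 0.855 → q = 1.8×0.695×0.855 = 1.070 m³/s
Panel 6-7: Δb = 0.9 m, d̄ = (0.59+0.27)/2 = 0.43, v̄ = (0.92+0.55)/2 = 0.735 → q = 0.9×0.43×0.735 = 0.2844 m³/s
Q = Σ q = 5.760 m³/s

5.76 m³/s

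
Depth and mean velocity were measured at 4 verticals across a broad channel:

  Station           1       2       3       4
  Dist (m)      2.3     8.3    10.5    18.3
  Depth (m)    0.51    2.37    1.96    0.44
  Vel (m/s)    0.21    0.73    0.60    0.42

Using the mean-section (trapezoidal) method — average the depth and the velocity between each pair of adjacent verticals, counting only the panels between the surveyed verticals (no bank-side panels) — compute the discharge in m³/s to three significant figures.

Panel 1-2: Δb = 6 m, d̄ = (0.51+2.37)/2 = 1.44, v̄ = (0.21+0.73)/2 = 0.47 → q = 6×1.44×0.47 = 4.061 m³/s
Panel 2-3: Δb = 2.2 m, d̄ = (2.37+1.96)/2 = 2.165, v̄ = (0.73+0.60)/2 = 0.665 → q = 2.2×2.165×0.665 = 3.167 m³/s
Panel 3-4: Δb = 7.8 m, d̄ = (1.96+0.44)/2 = 1.2, v̄ = (0.60+0.42)/2 = 0.51 → q = 7.8×1.2×0.51 = 4.774 m³/s
Q = Σ q = 12.00 m³/s

12.0 m³/s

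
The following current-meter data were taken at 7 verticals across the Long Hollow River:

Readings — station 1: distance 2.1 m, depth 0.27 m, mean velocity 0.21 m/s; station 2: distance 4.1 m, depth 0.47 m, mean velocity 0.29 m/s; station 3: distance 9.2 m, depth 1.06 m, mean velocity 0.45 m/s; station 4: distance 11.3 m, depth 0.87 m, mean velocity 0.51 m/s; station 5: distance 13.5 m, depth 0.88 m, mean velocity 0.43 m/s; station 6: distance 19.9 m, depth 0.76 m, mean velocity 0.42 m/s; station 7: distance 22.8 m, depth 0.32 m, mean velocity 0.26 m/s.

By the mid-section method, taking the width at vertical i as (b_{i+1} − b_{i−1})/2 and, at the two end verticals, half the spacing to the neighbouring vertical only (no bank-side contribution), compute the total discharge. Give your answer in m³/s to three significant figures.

6.44 m³/s

w_1 = (4.1 − 2.1)/2 = 1 m; q_1 = 0.21 × 0.27 × 1 = 0.05670 m³/s
w_2 = (9.2 − 2.1)/2 = 3.55 m; q_2 = 0.29 × 0.47 × 3.55 = 0.4839 m³/s
w_3 = (11.3 − 4.1)/2 = 3.6 m; q_3 = 0.45 × 1.06 × 3.6 = 1.717 m³/s
w_4 = (13.5 − 9.2)/2 = 2.15 m; q_4 = 0.51 × 0.87 × 2.15 = 0.9540 m³/s
w_5 = (19.9 − 11.3)/2 = 4.3 m; q_5 = 0.43 × 0.88 × 4.3 = 1.627 m³/s
w_6 = (22.8 − 13.5)/2 = 4.65 m; q_6 = 0.42 × 0.76 × 4.65 = 1.484 m³/s
w_7 = (22.8 − 19.9)/2 = 1.45 m; q_7 = 0.26 × 0.32 × 1.45 = 0.1206 m³/s
Q = Σ qᵢ = 6.444 m³/s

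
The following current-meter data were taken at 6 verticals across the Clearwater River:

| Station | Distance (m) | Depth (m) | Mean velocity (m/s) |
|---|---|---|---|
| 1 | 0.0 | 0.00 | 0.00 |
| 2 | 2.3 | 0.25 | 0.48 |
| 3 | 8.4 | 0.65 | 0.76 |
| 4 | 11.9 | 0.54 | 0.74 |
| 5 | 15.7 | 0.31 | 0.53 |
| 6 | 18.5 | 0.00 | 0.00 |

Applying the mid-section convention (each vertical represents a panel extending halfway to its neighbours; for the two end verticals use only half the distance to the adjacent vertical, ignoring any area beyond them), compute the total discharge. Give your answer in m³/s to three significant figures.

w_2 = (8.4 − 0.0)/2 = 4.2 m; q_2 = 0.48 × 0.25 × 4.2 = 0.5040 m³/s
w_3 = (11.9 − 2.3)/2 = 4.8 m; q_3 = 0.76 × 0.65 × 4.8 = 2.371 m³/s
w_4 = (15.7 − 8.4)/2 = 3.65 m; q_4 = 0.74 × 0.54 × 3.65 = 1.459 m³/s
w_5 = (18.5 − 11.9)/2 = 3.3 m; q_5 = 0.53 × 0.31 × 3.3 = 0.5422 m³/s
Stations 1, 6 contribute zero (depth or velocity is 0).
Q = Σ qᵢ = 4.876 m³/s

4.88 m³/s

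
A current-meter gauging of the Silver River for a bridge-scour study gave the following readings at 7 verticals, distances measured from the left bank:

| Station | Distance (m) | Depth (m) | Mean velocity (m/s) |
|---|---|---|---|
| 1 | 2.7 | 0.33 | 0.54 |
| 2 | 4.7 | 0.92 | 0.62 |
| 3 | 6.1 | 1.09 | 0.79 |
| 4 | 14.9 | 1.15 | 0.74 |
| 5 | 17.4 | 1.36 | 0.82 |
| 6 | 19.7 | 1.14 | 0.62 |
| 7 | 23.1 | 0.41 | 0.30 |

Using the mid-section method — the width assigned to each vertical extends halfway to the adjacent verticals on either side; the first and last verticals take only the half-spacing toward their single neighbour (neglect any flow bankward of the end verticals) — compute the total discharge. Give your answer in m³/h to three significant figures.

w_1 = (4.7 − 2.7)/2 = 1 m; q_1 = 0.54 × 0.33 × 1 = 0.1782 m³/s
w_2 = (6.1 − 2.7)/2 = 1.7 m; q_2 = 0.62 × 0.92 × 1.7 = 0.9697 m³/s
w_3 = (14.9 − 4.7)/2 = 5.1 m; q_3 = 0.79 × 1.09 × 5.1 = 4.392 m³/s
w_4 = (17.4 − 6.1)/2 = 5.65 m; q_4 = 0.74 × 1.15 × 5.65 = 4.808 m³/s
w_5 = (19.7 − 14.9)/2 = 2.4 m; q_5 = 0.82 × 1.36 × 2.4 = 2.676 m³/s
w_6 = (23.1 − 17.4)/2 = 2.85 m; q_6 = 0.62 × 1.14 × 2.85 = 2.014 m³/s
w_7 = (23.1 − 19.7)/2 = 1.7 m; q_7 = 0.30 × 0.41 × 1.7 = 0.2091 m³/s
Q = Σ qᵢ = 15.25 m³/s
= 15.25 × 3600 = 54890 m³/h

54900 m³/h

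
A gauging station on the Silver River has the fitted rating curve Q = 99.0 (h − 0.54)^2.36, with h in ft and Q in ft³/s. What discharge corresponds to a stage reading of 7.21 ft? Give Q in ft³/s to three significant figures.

8720 ft³/s

Q = 99.0 × (7.21 − 0.54)^2.36 = 99.0 × 6.67^2.36 = 8721 ft³/s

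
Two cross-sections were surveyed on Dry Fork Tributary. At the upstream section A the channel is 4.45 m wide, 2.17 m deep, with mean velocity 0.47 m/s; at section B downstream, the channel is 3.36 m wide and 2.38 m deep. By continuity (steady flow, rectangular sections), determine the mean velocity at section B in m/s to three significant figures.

0.568 m/s

Q = A₁V₁ = (4.45×2.17) × 0.47 = 4.539 m³/s
A₂ = 3.36 × 2.38 = 7.997 m²
V₂ = Q/A₂ = 4.539/7.997 = 0.5675 m/s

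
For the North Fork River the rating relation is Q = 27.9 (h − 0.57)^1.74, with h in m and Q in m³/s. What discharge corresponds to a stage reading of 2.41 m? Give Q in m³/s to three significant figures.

80.6 m³/s

Q = 27.9 × (2.41 − 0.57)^1.74 = 27.9 × 1.84^1.74 = 80.61 m³/s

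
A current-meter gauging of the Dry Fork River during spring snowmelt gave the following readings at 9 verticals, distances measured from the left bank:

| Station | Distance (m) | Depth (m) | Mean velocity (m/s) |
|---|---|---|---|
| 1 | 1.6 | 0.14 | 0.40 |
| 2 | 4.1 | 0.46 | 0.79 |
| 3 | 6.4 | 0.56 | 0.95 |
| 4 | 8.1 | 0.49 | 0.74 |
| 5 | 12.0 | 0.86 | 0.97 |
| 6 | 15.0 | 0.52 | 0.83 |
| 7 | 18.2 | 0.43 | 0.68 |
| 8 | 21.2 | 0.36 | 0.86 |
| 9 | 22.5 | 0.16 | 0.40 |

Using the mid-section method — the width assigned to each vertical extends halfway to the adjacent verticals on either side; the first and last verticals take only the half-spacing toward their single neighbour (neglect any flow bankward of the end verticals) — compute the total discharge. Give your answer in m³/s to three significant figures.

w_1 = (4.1 − 1.6)/2 = 1.25 m; q_1 = 0.40 × 0.14 × 1.25 = 0.07000 m³/s
w_2 = (6.4 − 1.6)/2 = 2.4 m; q_2 = 0.79 × 0.46 × 2.4 = 0.8722 m³/s
w_3 = (8.1 − 4.1)/2 = 2 m; q_3 = 0.95 × 0.56 × 2 = 1.064 m³/s
w_4 = (12.0 − 6.4)/2 = 2.8 m; q_4 = 0.74 × 0.49 × 2.8 = 1.015 m³/s
w_5 = (15.0 − 8.1)/2 = 3.45 m; q_5 = 0.97 × 0.86 × 3.45 = 2.878 m³/s
w_6 = (18.2 − 12.0)/2 = 3.1 m; q_6 = 0.83 × 0.52 × 3.1 = 1.338 m³/s
w_7 = (21.2 − 15.0)/2 = 3.1 m; q_7 = 0.68 × 0.43 × 3.1 = 0.9064 m³/s
w_8 = (22.5 − 18.2)/2 = 2.15 m; q_8 = 0.86 × 0.36 × 2.15 = 0.6656 m³/s
w_9 = (22.5 − 21.2)/2 = 0.65 m; q_9 = 0.40 × 0.16 × 0.65 = 0.04160 m³/s
Q = Σ qᵢ = 8.851 m³/s

8.85 m³/s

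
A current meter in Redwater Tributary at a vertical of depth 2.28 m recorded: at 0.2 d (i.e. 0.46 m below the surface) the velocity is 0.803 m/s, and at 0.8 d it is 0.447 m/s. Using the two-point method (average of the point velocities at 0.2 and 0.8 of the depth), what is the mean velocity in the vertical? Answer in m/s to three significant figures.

v̄ = (0.803 + 0.447) / 2 = 0.6250 m/s

0.625 m/s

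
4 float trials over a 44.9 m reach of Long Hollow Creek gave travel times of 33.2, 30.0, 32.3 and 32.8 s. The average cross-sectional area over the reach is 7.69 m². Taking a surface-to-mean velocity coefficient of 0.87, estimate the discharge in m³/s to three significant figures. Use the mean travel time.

9.37 m³/s

t̄ = (33.2 + 30.0 + 32.3 + 32.8) / 4 = 32.075 s
v_surface = L / t̄ = 44.9 / 32.075 = 1.400 m/s
v_mean = 0.87 × 1.400 = 1.218 m/s
Q = A × v_mean = 7.69 × 1.218 = 9.365 m³/s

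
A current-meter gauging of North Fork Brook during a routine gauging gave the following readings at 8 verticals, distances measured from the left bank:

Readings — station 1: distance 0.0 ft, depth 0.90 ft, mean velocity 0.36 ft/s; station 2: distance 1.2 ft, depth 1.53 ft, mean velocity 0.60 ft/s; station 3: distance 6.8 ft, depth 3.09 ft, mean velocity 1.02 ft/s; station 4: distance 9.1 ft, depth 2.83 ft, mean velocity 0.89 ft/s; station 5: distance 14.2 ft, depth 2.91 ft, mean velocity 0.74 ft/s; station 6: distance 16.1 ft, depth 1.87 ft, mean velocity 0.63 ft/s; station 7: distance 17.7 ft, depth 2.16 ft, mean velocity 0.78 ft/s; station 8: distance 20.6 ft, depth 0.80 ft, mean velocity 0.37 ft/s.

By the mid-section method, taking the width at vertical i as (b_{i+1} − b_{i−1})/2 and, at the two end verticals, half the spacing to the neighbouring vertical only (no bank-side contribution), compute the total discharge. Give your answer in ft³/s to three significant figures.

38.9 ft³/s

w_1 = (1.2 − 0.0)/2 = 0.6 ft; q_1 = 0.36 × 0.90 × 0.6 = 0.1944 ft³/s
w_2 = (6.8 − 0.0)/2 = 3.4 ft; q_2 = 0.60 × 1.53 × 3.4 = 3.121 ft³/s
w_3 = (9.1 − 1.2)/2 = 3.95 ft; q_3 = 1.02 × 3.09 × 3.95 = 12.45 ft³/s
w_4 = (14.2 − 6.8)/2 = 3.7 ft; q_4 = 0.89 × 2.83 × 3.7 = 9.319 ft³/s
w_5 = (16.1 − 9.1)/2 = 3.5 ft; q_5 = 0.74 × 2.91 × 3.5 = 7.537 ft³/s
w_6 = (17.7 − 14.2)/2 = 1.75 ft; q_6 = 0.63 × 1.87 × 1.75 = 2.062 ft³/s
w_7 = (20.6 − 16.1)/2 = 2.25 ft; q_7 = 0.78 × 2.16 × 2.25 = 3.791 ft³/s
w_8 = (20.6 − 17.7)/2 = 1.45 ft; q_8 = 0.37 × 0.80 × 1.45 = 0.4292 ft³/s
Q = Σ qᵢ = 38.90 ft³/s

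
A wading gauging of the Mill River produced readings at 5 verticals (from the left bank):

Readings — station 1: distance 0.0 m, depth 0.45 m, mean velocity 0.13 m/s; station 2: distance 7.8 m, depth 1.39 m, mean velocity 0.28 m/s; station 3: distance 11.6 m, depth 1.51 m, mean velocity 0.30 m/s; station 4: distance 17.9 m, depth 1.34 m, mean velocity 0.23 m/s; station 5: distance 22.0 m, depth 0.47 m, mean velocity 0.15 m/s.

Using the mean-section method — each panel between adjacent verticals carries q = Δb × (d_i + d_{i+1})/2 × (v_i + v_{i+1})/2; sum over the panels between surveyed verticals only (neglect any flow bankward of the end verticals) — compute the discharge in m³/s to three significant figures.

6.15 m³/s

Panel 1-2: Δb = 7.8 m, d̄ = (0.45+1.39)/2 = 0.92, v̄ = (0.13+0.28)/2 = 0.205 → q = 7.8×0.92×0.205 = 1.471 m³/s
Panel 2-3: Δb = 3.8 m, d̄ = (1.39+1.51)/2 = 1.45, v̄ = (0.28+0.30)/2 = 0.29 → q = 3.8×1.45×0.29 = 1.598 m³/s
Panel 3-4: Δb = 6.3 m, d̄ = (1.51+1.34)/2 = 1.425, v̄ = (0.30+0.23)/2 = 0.265 → q = 6.3×1.425×0.265 = 2.379 m³/s
Panel 4-5: Δb = 4.1 m, d̄ = (1.34+0.47)/2 = 0.905, v̄ = (0.23+0.15)/2 = 0.19 → q = 4.1×0.905×0.19 = 0.7050 m³/s
Q = Σ q = 6.153 m³/s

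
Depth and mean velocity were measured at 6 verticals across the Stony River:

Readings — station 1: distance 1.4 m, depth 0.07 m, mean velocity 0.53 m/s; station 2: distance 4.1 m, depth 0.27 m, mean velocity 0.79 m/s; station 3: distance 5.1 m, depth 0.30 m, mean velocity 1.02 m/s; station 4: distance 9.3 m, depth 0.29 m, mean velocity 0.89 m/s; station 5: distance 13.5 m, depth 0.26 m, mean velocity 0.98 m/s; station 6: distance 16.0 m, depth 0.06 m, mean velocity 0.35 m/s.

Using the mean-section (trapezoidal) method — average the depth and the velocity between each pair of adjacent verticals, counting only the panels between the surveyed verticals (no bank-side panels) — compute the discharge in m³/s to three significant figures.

Panel 1-2: Δb = 2.7 m, d̄ = (0.07+0.27)/2 = 0.17, v̄ = (0.53+0.79)/2 = 0.66 → q = 2.7×0.17×0.66 = 0.3029 m³/s
Panel 2-3: Δb = 1 m, d̄ = (0.27+0.30)/2 = 0.285, v̄ = (0.79+1.02)/2 = 0.905 → q = 1×0.285×0.905 = 0.2579 m³/s
Panel 3-4: Δb = 4.2 m, d̄ = (0.30+0.29)/2 = 0.295, v̄ = (1.02+0.89)/2 = 0.955 → q = 4.2×0.295×0.955 = 1.183 m³/s
Panel 4-5: Δb = 4.2 m, d̄ = (0.29+0.26)/2 = 0.275, v̄ = (0.89+0.98)/2 = 0.935 → q = 4.2×0.275×0.935 = 1.080 m³/s
Panel 5-6: Δb = 2.5 m, d̄ = (0.26+0.06)/2 = 0.16, v̄ = (0.98+0.35)/2 = 0.665 → q = 2.5×0.16×0.665 = 0.2660 m³/s
Q = Σ q = 3.090 m³/s

3.09 m³/s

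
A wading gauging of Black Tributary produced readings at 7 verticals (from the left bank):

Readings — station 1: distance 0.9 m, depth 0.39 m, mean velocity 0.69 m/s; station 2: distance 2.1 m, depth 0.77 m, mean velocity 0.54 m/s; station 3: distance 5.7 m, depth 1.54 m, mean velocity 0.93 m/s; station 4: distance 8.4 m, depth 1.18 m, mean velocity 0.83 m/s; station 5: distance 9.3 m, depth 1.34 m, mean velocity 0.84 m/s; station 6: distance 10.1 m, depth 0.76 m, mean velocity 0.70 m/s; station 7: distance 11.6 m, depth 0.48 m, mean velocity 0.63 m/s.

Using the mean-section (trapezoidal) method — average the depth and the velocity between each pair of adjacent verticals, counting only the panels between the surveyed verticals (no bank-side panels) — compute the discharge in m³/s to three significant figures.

Panel 1-2: Δb = 1.2 m, d̄ = (0.39+0.77)/2 = 0.58, v̄ = (0.69+0.54)/2 = 0.615 → q = 1.2×0.58×0.615 = 0.4280 m³/s
Panel 2-3: Δb = 3.6 m, d̄ = (0.77+1.54)/2 = 1.155, v̄ = (0.54+0.93)/2 = 0.735 → q = 3.6×1.155×0.735 = 3.056 m³/s
Panel 3-4: Δb = 2.7 m, d̄ = (1.54+1.18)/2 = 1.36, v̄ = (0.93+0.83)/2 = 0.88 → q = 2.7×1.36×0.88 = 3.231 m³/s
Panel 4-5: Δb = 0.9 m, d̄ = (1.18+1.34)/2 = 1.26, v̄ = (0.83+0.84)/2 = 0.835 → q = 0.9×1.26×0.835 = 0.9469 m³/s
Panel 5-6: Δb = 0.8 m, d̄ = (1.34+0.76)/2 = 1.05, v̄ = (0.84+0.70)/2 = 0.77 → q = 0.8×1.05×0.77 = 0.6468 m³/s
Panel 6-7: Δb = 1.5 m, d̄ = (0.76+0.48)/2 = 0.62, v̄ = (0.70+0.63)/2 = 0.665 → q = 1.5×0.62×0.665 = 0.6185 m³/s
Q = Σ q = 8.928 m³/s

8.93 m³/s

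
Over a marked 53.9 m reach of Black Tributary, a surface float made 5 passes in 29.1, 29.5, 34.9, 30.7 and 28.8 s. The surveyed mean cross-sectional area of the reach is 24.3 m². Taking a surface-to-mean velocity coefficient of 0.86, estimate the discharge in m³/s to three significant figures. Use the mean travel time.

t̄ = (29.1 + 29.5 + 34.9 + 30.7 + 28.8) / 5 = 30.6 s
v_surface = L / t̄ = 53.9 / 30.6 = 1.761 m/s
v_mean = 0.86 × 1.761 = 1.515 m/s
Q = A × v_mean = 24.3 × 1.515 = 36.81 m³/s

36.8 m³/s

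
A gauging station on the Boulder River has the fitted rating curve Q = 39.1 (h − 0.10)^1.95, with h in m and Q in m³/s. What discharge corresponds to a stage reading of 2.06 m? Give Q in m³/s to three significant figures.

145 m³/s

Q = 39.1 × (2.06 − 0.10)^1.95 = 39.1 × 1.96^1.95 = 145.2 m³/s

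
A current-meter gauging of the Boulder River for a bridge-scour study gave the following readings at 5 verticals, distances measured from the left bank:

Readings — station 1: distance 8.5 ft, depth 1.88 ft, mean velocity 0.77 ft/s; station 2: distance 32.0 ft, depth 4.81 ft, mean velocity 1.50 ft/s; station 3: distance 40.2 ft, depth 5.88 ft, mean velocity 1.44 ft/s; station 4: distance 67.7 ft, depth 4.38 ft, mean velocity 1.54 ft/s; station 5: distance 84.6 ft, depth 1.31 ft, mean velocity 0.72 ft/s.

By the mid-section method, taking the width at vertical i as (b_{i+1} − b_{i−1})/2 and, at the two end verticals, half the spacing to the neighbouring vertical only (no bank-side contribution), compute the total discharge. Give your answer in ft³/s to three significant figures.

440 ft³/s

w_1 = (32.0 − 8.5)/2 = 11.75 ft; q_1 = 0.77 × 1.88 × 11.75 = 17.01 ft³/s
w_2 = (40.2 − 8.5)/2 = 15.85 ft; q_2 = 1.50 × 4.81 × 15.85 = 114.4 ft³/s
w_3 = (67.7 − 32.0)/2 = 17.85 ft; q_3 = 1.44 × 5.88 × 17.85 = 151.1 ft³/s
w_4 = (84.6 − 40.2)/2 = 22.2 ft; q_4 = 1.54 × 4.38 × 22.2 = 149.7 ft³/s
w_5 = (84.6 − 67.7)/2 = 8.45 ft; q_5 = 0.72 × 1.31 × 8.45 = 7.970 ft³/s
Q = Σ qᵢ = 440.2 ft³/s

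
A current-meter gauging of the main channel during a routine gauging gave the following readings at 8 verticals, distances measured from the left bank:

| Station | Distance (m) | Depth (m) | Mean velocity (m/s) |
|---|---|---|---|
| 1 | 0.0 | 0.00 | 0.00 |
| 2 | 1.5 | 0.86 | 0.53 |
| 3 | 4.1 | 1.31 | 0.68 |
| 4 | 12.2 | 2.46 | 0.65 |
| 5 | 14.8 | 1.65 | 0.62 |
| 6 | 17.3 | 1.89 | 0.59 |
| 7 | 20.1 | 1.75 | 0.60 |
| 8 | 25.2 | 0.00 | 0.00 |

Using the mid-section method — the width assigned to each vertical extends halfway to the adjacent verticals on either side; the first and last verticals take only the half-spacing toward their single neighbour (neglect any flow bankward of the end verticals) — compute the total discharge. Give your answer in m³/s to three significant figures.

w_2 = (4.1 − 0.0)/2 = 2.05 m; q_2 = 0.53 × 0.86 × 2.05 = 0.9344 m³/s
w_3 = (12.2 − 1.5)/2 = 5.35 m; q_3 = 0.68 × 1.31 × 5.35 = 4.766 m³/s
w_4 = (14.8 − 4.1)/2 = 5.35 m; q_4 = 0.65 × 2.46 × 5.35 = 8.555 m³/s
w_5 = (17.3 − 12.2)/2 = 2.55 m; q_5 = 0.62 × 1.65 × 2.55 = 2.609 m³/s
w_6 = (20.1 − 14.8)/2 = 2.65 m; q_6 = 0.59 × 1.89 × 2.65 = 2.955 m³/s
w_7 = (25.2 − 17.3)/2 = 3.95 m; q_7 = 0.60 × 1.75 × 3.95 = 4.148 m³/s
Stations 1, 8 contribute zero (depth or velocity is 0).
Q = Σ qᵢ = 23.97 m³/s

24.0 m³/s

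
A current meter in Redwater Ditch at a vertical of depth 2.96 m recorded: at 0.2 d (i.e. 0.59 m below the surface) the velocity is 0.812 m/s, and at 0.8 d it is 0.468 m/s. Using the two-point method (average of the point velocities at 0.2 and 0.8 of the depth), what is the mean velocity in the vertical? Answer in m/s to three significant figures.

v̄ = (0.812 + 0.468) / 2 = 0.6400 m/s

0.640 m/s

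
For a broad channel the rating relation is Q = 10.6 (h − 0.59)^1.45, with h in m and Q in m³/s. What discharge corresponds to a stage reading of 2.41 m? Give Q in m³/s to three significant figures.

25.3 m³/s

Q = 10.6 × (2.41 − 0.59)^1.45 = 10.6 × 1.82^1.45 = 25.26 m³/s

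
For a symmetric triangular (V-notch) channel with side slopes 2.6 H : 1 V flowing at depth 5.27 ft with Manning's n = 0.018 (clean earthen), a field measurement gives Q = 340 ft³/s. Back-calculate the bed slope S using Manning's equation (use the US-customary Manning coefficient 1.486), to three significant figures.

0.000980

A = z·y² = 2.6×5.27² = 72.21 ft²
P = 2y√(1+z²) = 2×5.27×√(1+2.6²) = 29.36 ft
R = A/P = 72.21/29.36 = 2.459 ft
S = (Q·n / (1.486·A·R^(2/3)))² = (340×0.018 / (1.486×72.21×1.822))² = 0.0009799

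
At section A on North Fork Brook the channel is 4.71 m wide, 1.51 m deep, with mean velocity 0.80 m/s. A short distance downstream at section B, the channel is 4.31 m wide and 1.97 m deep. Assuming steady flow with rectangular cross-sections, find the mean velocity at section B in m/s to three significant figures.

Q = A₁V₁ = (4.71×1.51) × 0.80 = 5.690 m³/s
A₂ = 4.31 × 1.97 = 8.491 m²
V₂ = Q/A₂ = 5.690/8.491 = 0.6701 m/s

0.670 m/s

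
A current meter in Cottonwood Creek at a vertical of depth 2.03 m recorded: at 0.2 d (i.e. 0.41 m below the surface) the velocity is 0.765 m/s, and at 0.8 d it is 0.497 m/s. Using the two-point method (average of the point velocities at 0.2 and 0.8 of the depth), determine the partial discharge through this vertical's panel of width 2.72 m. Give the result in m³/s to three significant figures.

v̄ = (0.765 + 0.497) / 2 = 0.6310 m/s
q = v̄ × d × w = 0.6310 × 2.03 × 2.72 = 3.484 m³/s

3.48 m³/s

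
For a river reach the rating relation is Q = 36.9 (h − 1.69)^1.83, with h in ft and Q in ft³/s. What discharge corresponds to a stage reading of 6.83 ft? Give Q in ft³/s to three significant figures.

Q = 36.9 × (6.83 − 1.69)^1.83 = 36.9 × 5.14^1.83 = 738.1 ft³/s

738 ft³/s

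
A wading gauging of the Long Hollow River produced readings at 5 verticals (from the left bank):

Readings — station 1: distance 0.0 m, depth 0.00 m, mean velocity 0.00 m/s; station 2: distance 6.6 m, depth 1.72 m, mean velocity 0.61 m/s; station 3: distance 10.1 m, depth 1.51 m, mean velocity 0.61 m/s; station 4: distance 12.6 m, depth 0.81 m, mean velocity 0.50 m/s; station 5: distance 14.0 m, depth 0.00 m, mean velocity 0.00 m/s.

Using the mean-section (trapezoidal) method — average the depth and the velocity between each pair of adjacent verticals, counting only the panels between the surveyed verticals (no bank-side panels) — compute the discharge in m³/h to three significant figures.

Panel 1-2: Δb = 6.6 m, d̄ = (0.00+1.72)/2 = 0.86, v̄ = (0.00+0.61)/2 = 0.305 → q = 6.6×0.86×0.305 = 1.731 m³/s
Panel 2-3: Δb = 3.5 m, d̄ = (1.72+1.51)/2 = 1.615, v̄ = (0.61+0.61)/2 = 0.61 → q = 3.5×1.615×0.61 = 3.448 m³/s
Panel 3-4: Δb = 2.5 m, d̄ = (1.51+0.81)/2 = 1.16, v̄ = (0.61+0.50)/2 = 0.555 → q = 2.5×1.16×0.555 = 1.610 m³/s
Panel 4-5: Δb = 1.4 m, d̄ = (0.81+0.00)/2 = 0.405, v̄ = (0.50+0.00)/2 = 0.25 → q = 1.4×0.405×0.25 = 0.1418 m³/s
Q = Σ q = 6.930 m³/s
= 6.930 × 3600 = 24950 m³/h

24900 m³/h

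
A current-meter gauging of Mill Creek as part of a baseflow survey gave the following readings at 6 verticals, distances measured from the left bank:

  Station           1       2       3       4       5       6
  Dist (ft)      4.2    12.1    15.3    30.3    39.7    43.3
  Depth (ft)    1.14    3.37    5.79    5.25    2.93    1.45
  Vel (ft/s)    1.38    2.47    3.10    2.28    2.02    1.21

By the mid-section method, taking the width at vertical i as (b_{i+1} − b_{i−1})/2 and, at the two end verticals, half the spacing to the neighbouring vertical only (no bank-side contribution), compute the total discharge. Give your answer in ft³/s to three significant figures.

w_1 = (12.1 − 4.2)/2 = 3.95 ft; q_1 = 1.38 × 1.14 × 3.95 = 6.214 ft³/s
w_2 = (15.3 − 4.2)/2 = 5.55 ft; q_2 = 2.47 × 3.37 × 5.55 = 46.20 ft³/s
w_3 = (30.3 − 12.1)/2 = 9.1 ft; q_3 = 3.10 × 5.79 × 9.1 = 163.3 ft³/s
w_4 = (39.7 − 15.3)/2 = 12.2 ft; q_4 = 2.28 × 5.25 × 12.2 = 146.0 ft³/s
w_5 = (43.3 − 30.3)/2 = 6.5 ft; q_5 = 2.02 × 2.93 × 6.5 = 38.47 ft³/s
w_6 = (43.3 − 39.7)/2 = 1.8 ft; q_6 = 1.21 × 1.45 × 1.8 = 3.158 ft³/s
Q = Σ qᵢ = 403.4 ft³/s

403 ft³/s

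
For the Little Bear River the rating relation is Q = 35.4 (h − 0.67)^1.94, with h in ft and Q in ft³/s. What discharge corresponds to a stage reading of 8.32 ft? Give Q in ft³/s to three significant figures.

Q = 35.4 × (8.32 − 0.67)^1.94 = 35.4 × 7.65^1.94 = 1834 ft³/s

1830 ft³/s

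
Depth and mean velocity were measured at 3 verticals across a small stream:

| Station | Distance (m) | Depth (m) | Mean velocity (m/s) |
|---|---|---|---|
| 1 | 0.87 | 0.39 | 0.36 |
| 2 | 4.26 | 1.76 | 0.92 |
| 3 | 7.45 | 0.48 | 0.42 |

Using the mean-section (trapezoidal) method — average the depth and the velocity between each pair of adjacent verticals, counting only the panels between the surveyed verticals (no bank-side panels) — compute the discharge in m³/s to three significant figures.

4.73 m³/s

Panel 1-2: Δb = 3.39 m, d̄ = (0.39+1.76)/2 = 1.075, v̄ = (0.36+0.92)/2 = 0.64 → q = 3.39×1.075×0.64 = 2.332 m³/s
Panel 2-3: Δb = 3.19 m, d̄ = (1.76+0.48)/2 = 1.12, v̄ = (0.92+0.42)/2 = 0.67 → q = 3.19×1.12×0.67 = 2.394 m³/s
Q = Σ q = 4.726 m³/s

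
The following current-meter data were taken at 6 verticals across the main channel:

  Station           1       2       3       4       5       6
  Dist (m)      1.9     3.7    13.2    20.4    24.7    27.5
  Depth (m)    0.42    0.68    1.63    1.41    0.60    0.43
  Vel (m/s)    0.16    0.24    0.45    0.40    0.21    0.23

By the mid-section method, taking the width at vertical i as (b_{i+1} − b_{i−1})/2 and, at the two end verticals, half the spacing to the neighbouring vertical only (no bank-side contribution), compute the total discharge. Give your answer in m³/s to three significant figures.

10.9 m³/s

w_1 = (3.7 − 1.9)/2 = 0.9 m; q_1 = 0.16 × 0.42 × 0.9 = 0.06048 m³/s
w_2 = (13.2 − 1.9)/2 = 5.65 m; q_2 = 0.24 × 0.68 × 5.65 = 0.9221 m³/s
w_3 = (20.4 − 3.7)/2 = 8.35 m; q_3 = 0.45 × 1.63 × 8.35 = 6.125 m³/s
w_4 = (24.7 − 13.2)/2 = 5.75 m; q_4 = 0.40 × 1.41 × 5.75 = 3.243 m³/s
w_5 = (27.5 − 20.4)/2 = 3.55 m; q_5 = 0.21 × 0.60 × 3.55 = 0.4473 m³/s
w_6 = (27.5 − 24.7)/2 = 1.4 m; q_6 = 0.23 × 0.43 × 1.4 = 0.1385 m³/s
Q = Σ qᵢ = 10.94 m³/s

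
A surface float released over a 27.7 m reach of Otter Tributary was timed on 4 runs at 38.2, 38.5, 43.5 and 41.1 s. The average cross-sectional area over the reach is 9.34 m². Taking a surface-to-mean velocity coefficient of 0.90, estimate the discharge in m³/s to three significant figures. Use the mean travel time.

t̄ = (38.2 + 38.5 + 43.5 + 41.1) / 4 = 40.325 s
v_surface = L / t̄ = 27.7 / 40.325 = 0.6869 m/s
v_mean = 0.90 × 0.6869 = 0.6182 m/s
Q = A × v_mean = 9.34 × 0.6182 = 5.774 m³/s

5.77 m³/s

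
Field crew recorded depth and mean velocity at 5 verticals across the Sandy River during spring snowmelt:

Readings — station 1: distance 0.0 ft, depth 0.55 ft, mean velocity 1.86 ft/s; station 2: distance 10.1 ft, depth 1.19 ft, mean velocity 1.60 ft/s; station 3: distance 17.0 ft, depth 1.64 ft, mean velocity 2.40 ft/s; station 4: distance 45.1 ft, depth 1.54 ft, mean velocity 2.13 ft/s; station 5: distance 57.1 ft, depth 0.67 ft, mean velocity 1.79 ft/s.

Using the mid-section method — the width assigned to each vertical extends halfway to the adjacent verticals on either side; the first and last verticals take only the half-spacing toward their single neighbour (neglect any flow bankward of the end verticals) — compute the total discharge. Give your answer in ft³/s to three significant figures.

163 ft³/s

w_1 = (10.1 − 0.0)/2 = 5.05 ft; q_1 = 1.86 × 0.55 × 5.05 = 5.166 ft³/s
w_2 = (17.0 − 0.0)/2 = 8.5 ft; q_2 = 1.60 × 1.19 × 8.5 = 16.18 ft³/s
w_3 = (45.1 − 10.1)/2 = 17.5 ft; q_3 = 2.40 × 1.64 × 17.5 = 68.88 ft³/s
w_4 = (57.1 − 17.0)/2 = 20.05 ft; q_4 = 2.13 × 1.54 × 20.05 = 65.77 ft³/s
w_5 = (57.1 − 45.1)/2 = 6 ft; q_5 = 1.79 × 0.67 × 6 = 7.196 ft³/s
Q = Σ qᵢ = 163.2 ft³/s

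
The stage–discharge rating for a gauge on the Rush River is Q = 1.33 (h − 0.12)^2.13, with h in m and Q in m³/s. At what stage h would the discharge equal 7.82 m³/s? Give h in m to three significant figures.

h − h₀ = (Q/C)^(1/b) = (7.82/1.33)^(1/2.13) = 2.297 m
h = 0.12 + 2.297 = 2.417 m

2.42 m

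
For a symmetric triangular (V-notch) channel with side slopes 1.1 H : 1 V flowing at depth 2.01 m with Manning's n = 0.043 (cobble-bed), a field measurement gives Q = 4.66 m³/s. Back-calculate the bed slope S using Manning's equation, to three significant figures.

A = z·y² = 1.1×2.01² = 4.444 m²
P = 2y√(1+z²) = 2×2.01×√(1+1.1²) = 5.976 m
R = A/P = 4.444/5.976 = 0.7436 m
S = (Q·n / (1·A·R^(2/3)))² = (4.66×0.043 / (1×4.444×0.8208))² = 0.003018

0.00302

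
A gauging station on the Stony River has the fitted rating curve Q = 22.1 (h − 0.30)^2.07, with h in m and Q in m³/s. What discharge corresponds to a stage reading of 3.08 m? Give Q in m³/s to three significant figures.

183 m³/s

Q = 22.1 × (3.08 − 0.30)^2.07 = 22.1 × 2.78^2.07 = 183.5 m³/s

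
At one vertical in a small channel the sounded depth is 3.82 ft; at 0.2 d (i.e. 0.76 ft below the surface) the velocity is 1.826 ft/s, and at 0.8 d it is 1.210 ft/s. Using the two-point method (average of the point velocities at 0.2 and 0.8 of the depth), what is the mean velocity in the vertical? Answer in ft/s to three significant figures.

v̄ = (1.826 + 1.210) / 2 = 1.518 ft/s

1.52 ft/s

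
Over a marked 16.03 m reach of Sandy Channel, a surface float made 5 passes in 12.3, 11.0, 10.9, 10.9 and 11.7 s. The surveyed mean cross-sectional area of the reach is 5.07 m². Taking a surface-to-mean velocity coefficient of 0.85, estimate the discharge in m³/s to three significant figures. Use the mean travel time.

t̄ = (12.3 + 11.0 + 10.9 + 10.9 + 11.7) / 5 = 11.36 s
v_surface = L / t̄ = 16.03 / 11.36 = 1.411 m/s
v_mean = 0.85 × 1.411 = 1.199 m/s
Q = A × v_mean = 5.07 × 1.199 = 6.081 m³/s

6.08 m³/s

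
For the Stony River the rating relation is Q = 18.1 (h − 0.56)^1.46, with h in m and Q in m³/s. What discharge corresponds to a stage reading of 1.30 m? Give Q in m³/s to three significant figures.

Q = 18.1 × (1.30 − 0.56)^1.46 = 18.1 × 0.74^1.46 = 11.66 m³/s

11.7 m³/s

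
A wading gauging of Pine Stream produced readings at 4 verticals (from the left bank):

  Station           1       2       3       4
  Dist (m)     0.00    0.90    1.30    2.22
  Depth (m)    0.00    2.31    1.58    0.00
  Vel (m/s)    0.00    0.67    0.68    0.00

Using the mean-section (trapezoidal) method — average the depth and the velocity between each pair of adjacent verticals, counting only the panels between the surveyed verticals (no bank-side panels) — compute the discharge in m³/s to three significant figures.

Panel 1-2: Δb = 0.9 m, d̄ = (0.00+2.31)/2 = 1.155, v̄ = (0.00+0.67)/2 = 0.335 → q = 0.9×1.155×0.335 = 0.3482 m³/s
Panel 2-3: Δb = 0.4 m, d̄ = (2.31+1.58)/2 = 1.945, v̄ = (0.67+0.68)/2 = 0.675 → q = 0.4×1.945×0.675 = 0.5252 m³/s
Panel 3-4: Δb = 0.92 m, d̄ = (1.58+0.00)/2 = 0.79, v̄ = (0.68+0.00)/2 = 0.34 → q = 0.92×0.79×0.34 = 0.2471 m³/s
Q = Σ q = 1.120 m³/s

1.12 m³/s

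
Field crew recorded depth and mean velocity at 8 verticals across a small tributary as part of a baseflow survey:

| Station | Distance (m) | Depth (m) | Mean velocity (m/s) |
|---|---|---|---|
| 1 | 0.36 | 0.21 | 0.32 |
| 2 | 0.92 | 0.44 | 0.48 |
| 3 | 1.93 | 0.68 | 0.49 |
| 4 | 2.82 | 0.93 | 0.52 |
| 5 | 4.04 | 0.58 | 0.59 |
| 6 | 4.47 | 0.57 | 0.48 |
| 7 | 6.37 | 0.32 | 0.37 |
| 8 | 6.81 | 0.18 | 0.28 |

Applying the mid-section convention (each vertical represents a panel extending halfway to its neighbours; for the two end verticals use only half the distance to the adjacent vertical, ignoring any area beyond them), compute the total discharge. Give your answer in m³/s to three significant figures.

1.76 m³/s

w_1 = (0.92 − 0.36)/2 = 0.28 m; q_1 = 0.32 × 0.21 × 0.28 = 0.01882 m³/s
w_2 = (1.93 − 0.36)/2 = 0.785 m; q_2 = 0.48 × 0.44 × 0.785 = 0.1658 m³/s
w_3 = (2.82 − 0.92)/2 = 0.95 m; q_3 = 0.49 × 0.68 × 0.95 = 0.3165 m³/s
w_4 = (4.04 − 1.93)/2 = 1.055 m; q_4 = 0.52 × 0.93 × 1.055 = 0.5102 m³/s
w_5 = (4.47 − 2.82)/2 = 0.825 m; q_5 = 0.59 × 0.58 × 0.825 = 0.2823 m³/s
w_6 = (6.37 − 4.04)/2 = 1.165 m; q_6 = 0.48 × 0.57 × 1.165 = 0.3187 m³/s
w_7 = (6.81 − 4.47)/2 = 1.17 m; q_7 = 0.37 × 0.32 × 1.17 = 0.1385 m³/s
w_8 = (6.81 − 6.37)/2 = 0.22 m; q_8 = 0.28 × 0.18 × 0.22 = 0.01109 m³/s
Q = Σ qᵢ = 1.762 m³/s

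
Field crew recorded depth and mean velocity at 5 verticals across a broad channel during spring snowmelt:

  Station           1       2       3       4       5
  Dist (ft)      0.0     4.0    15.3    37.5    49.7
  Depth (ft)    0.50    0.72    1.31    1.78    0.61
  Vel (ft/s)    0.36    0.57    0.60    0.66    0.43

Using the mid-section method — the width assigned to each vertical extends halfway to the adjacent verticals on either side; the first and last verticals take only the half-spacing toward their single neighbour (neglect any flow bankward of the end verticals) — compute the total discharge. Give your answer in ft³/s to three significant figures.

w_1 = (4.0 − 0.0)/2 = 2 ft; q_1 = 0.36 × 0.50 × 2 = 0.3600 ft³/s
w_2 = (15.3 − 0.0)/2 = 7.65 ft; q_2 = 0.57 × 0.72 × 7.65 = 3.140 ft³/s
w_3 = (37.5 − 4.0)/2 = 16.75 ft; q_3 = 0.60 × 1.31 × 16.75 = 13.17 ft³/s
w_4 = (49.7 − 15.3)/2 = 17.2 ft; q_4 = 0.66 × 1.78 × 17.2 = 20.21 ft³/s
w_5 = (49.7 − 37.5)/2 = 6.1 ft; q_5 = 0.43 × 0.61 × 6.1 = 1.600 ft³/s
Q = Σ qᵢ = 38.47 ft³/s

38.5 ft³/s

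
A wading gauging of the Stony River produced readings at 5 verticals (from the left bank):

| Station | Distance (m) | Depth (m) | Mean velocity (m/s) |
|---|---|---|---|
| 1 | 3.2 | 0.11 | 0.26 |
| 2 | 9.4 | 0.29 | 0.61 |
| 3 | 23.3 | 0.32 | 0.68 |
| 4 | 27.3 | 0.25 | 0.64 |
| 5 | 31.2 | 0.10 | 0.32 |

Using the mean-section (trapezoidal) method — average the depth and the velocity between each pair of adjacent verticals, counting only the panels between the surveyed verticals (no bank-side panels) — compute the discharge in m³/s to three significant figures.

Panel 1-2: Δb = 6.2 m, d̄ = (0.11+0.29)/2 = 0.2, v̄ = (0.26+0.61)/2 = 0.435 → q = 6.2×0.2×0.435 = 0.5394 m³/s
Panel 2-3: Δb = 13.9 m, d̄ = (0.29+0.32)/2 = 0.305, v̄ = (0.61+0.68)/2 = 0.645 → q = 13.9×0.305×0.645 = 2.734 m³/s
Panel 3-4: Δb = 4 m, d̄ = (0.32+0.25)/2 = 0.285, v̄ = (0.68+0.64)/2 = 0.66 → q = 4×0.285×0.66 = 0.7524 m³/s
Panel 4-5: Δb = 3.9 m, d̄ = (0.25+0.10)/2 = 0.175, v̄ = (0.64+0.32)/2 = 0.48 → q = 3.9×0.175×0.48 = 0.3276 m³/s
Q = Σ q = 4.354 m³/s

4.35 m³/s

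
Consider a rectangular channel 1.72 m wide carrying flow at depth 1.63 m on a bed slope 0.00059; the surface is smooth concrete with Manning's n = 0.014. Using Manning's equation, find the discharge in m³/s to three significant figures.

A = b·y = 1.72 × 1.63 = 2.804 m²
P = b + 2y = 1.72 + 2×1.63 = 4.980 m
R = A/P = 2.804/4.980 = 0.5630 m
Q = (1/n)·A·R^(2/3)·S^(1/2) = (1/0.014) × 2.804 × 0.5630^(2/3) × 0.00059^(1/2) = 3.316 m³/s

3.32 m³/s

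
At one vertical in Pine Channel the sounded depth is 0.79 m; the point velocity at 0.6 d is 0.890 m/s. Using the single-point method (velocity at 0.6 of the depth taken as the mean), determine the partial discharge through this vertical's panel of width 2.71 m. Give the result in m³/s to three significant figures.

1.91 m³/s

v̄ = v₀.₆ = 0.890 m/s
q = v̄ × d × w = 0.8900 × 0.79 × 2.71 = 1.905 m³/s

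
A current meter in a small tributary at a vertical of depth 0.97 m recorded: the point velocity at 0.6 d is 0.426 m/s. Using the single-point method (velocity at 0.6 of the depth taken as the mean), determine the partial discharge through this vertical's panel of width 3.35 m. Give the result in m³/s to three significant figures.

1.38 m³/s

v̄ = v₀.₆ = 0.426 m/s
q = v̄ × d × w = 0.4260 × 0.97 × 3.35 = 1.384 m³/s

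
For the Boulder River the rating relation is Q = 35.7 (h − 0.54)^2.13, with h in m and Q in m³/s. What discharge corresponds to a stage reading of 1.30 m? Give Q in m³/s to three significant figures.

Q = 35.7 × (1.30 − 0.54)^2.13 = 35.7 × 0.76^2.13 = 19.90 m³/s

19.9 m³/s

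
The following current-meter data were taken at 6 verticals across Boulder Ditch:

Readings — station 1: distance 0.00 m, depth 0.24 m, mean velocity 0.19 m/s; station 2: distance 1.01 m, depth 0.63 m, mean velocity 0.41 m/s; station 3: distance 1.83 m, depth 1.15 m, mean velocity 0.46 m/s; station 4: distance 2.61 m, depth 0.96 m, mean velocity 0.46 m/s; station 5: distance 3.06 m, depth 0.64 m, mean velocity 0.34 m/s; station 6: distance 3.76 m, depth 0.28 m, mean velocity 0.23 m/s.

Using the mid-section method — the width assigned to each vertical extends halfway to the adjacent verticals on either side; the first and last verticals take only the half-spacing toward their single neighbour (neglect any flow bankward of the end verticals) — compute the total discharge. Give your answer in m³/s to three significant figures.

w_1 = (1.01 − 0.00)/2 = 0.505 m; q_1 = 0.19 × 0.24 × 0.505 = 0.02303 m³/s
w_2 = (1.83 − 0.00)/2 = 0.915 m; q_2 = 0.41 × 0.63 × 0.915 = 0.2363 m³/s
w_3 = (2.61 − 1.01)/2 = 0.8 m; q_3 = 0.46 × 1.15 × 0.8 = 0.4232 m³/s
w_4 = (3.06 − 1.83)/2 = 0.615 m; q_4 = 0.46 × 0.96 × 0.615 = 0.2716 m³/s
w_5 = (3.76 − 2.61)/2 = 0.575 m; q_5 = 0.34 × 0.64 × 0.575 = 0.1251 m³/s
w_6 = (3.76 − 3.06)/2 = 0.35 m; q_6 = 0.23 × 0.28 × 0.35 = 0.02254 m³/s
Q = Σ qᵢ = 1.102 m³/s

1.10 m³/s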